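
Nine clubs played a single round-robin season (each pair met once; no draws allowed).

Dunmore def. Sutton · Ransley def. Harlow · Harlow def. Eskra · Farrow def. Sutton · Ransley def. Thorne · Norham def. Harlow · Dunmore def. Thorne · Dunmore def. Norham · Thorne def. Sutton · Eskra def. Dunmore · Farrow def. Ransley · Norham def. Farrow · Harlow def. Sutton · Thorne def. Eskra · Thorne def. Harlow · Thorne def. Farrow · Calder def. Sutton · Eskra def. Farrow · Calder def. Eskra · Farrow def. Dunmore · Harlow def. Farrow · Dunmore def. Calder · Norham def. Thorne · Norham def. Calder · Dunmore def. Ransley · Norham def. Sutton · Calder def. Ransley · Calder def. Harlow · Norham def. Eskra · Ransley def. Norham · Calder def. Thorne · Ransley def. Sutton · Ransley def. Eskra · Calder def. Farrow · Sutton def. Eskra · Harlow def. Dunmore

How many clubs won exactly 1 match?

1

Win totals: Ransley 5, Farrow 3, Harlow 4, Dunmore 5, Sutton 1, Norham 6, Eskra 2, Calder 6, Thorne 4.
Exactly 1: Sutton — 1 club.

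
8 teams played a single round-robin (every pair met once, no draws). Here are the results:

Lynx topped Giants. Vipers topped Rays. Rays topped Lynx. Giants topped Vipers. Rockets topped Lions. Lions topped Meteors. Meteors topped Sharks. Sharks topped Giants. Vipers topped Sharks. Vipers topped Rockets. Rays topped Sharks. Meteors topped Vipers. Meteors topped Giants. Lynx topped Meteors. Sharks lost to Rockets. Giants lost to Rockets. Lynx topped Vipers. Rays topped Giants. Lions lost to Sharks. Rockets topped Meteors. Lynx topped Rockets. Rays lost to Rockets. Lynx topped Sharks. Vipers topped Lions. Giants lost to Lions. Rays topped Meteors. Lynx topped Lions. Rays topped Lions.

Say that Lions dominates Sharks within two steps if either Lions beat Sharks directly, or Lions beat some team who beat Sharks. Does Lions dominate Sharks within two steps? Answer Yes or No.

Yes

Lions did not beat Sharks directly.
Lions beat Giants, Meteors. Of those, Meteors beat Sharks.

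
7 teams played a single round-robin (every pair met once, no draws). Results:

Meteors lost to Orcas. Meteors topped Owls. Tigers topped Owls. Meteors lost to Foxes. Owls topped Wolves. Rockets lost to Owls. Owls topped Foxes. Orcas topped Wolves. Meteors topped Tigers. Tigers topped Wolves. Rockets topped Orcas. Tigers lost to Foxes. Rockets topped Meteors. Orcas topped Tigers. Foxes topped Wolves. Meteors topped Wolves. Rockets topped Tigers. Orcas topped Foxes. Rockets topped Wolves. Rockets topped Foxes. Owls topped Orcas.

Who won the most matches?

Rockets

Win totals: Wolves 0, Meteors 3, Tigers 2, Foxes 3, Orcas 4, Owls 4, Rockets 5.
Rockets leads with 5 wins (next highest: 4).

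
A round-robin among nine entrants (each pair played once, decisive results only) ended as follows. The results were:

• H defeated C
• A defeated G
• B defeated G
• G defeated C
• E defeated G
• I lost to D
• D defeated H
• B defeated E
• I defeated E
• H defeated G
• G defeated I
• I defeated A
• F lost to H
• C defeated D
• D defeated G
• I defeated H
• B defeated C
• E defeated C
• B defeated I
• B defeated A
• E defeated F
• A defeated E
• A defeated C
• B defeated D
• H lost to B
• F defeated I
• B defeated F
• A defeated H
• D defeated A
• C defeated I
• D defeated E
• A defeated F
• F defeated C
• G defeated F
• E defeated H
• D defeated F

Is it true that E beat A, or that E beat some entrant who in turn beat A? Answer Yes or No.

No

E did not beat A directly.
E beat C, F, G, H, but each of them lost to A. No two-step path.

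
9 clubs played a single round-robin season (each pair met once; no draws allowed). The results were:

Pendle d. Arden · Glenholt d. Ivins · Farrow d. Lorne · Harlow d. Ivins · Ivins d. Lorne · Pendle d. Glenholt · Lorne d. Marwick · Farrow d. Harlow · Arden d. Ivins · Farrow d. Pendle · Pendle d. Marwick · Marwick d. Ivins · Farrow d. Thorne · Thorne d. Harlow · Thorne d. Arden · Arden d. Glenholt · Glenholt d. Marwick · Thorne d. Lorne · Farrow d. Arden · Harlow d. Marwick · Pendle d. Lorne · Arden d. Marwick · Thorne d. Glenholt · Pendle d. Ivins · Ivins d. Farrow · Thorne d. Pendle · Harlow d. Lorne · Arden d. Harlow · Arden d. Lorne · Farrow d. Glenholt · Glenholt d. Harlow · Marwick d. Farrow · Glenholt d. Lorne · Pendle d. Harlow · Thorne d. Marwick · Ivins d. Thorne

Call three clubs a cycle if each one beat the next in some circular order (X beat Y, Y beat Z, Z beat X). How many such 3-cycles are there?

16

Win totals: Arden 5, Lorne 1, Marwick 2, Thorne 6, Ivins 3, Glenholt 4, Harlow 3, Farrow 6, Pendle 6.
A club with w wins dominates both others in C(w,2) triples; summing gives 10 + 0 + 1 + 15 + 3 + 6 + 3 + 15 + 15 = 68 transitive triples.
Total triples C(9,3) = 84, so cyclic triples = 84 − 68 = 16.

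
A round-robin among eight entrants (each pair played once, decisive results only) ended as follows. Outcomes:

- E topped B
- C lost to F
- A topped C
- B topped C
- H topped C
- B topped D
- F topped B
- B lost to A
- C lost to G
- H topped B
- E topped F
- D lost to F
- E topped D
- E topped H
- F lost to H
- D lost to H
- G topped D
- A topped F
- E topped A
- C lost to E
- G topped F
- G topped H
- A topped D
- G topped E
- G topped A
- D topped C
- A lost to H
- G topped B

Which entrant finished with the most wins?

G

Win totals: A 4, B 2, C 0, D 1, E 6, F 3, G 7, H 5.
G leads with 7 wins (next highest: 6).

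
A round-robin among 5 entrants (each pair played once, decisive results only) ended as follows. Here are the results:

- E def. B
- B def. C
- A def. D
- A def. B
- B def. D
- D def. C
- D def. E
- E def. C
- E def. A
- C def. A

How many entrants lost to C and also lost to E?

C beat: A.
E beat: A, B, C.
Both beat: A — 1.

1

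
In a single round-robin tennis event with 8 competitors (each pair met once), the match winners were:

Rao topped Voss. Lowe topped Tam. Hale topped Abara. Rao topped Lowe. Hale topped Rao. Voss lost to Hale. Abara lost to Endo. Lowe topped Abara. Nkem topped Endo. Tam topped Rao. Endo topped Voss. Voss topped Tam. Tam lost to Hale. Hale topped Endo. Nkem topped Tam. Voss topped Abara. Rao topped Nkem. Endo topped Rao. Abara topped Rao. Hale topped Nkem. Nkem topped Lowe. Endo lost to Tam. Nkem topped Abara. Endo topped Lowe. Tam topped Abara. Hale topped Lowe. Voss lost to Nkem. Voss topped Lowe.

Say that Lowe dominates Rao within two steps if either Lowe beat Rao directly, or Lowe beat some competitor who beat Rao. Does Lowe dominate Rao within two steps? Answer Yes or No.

Yes

Lowe did not beat Rao directly.
Lowe beat Tam, Abara. Of those, Tam beat Rao.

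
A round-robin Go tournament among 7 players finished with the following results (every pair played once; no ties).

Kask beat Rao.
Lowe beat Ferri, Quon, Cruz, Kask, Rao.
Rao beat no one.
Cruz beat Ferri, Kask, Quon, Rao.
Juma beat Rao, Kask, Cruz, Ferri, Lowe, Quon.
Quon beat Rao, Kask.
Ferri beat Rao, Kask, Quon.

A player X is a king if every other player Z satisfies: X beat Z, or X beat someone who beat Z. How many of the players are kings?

1

Rao cannot reach Kask, Cruz, Lowe, Ferri, Quon, Juma in two steps.
Kask cannot reach Cruz, Lowe, Ferri, Quon, Juma in two steps.
Cruz cannot reach Lowe, Juma in two steps.
Lowe cannot reach Juma in two steps.
Ferri cannot reach Cruz, Lowe, Juma in two steps.
Quon cannot reach Cruz, Lowe, Ferri, Juma in two steps.
Juma reaches everyone (king).
Kings: Juma — 1.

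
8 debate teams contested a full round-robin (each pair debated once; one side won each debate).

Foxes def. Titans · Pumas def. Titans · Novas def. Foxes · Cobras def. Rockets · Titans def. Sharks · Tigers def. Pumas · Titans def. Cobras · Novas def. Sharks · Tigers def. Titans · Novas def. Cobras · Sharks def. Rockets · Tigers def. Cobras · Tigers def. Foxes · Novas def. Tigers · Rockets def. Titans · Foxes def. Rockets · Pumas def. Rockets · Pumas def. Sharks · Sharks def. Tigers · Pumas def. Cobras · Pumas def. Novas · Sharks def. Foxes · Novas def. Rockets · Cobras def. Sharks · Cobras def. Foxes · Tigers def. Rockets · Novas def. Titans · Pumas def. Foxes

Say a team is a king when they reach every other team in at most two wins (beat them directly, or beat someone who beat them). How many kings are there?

3

Tigers reaches everyone (king).
Cobras cannot reach Pumas, Novas in two steps.
Titans cannot reach Pumas, Novas in two steps.
Foxes cannot reach Tigers, Pumas, Novas in two steps.
Pumas reaches everyone (king).
Sharks cannot reach Novas in two steps.
Novas reaches everyone (king).
Rockets cannot reach Tigers, Foxes, Pumas, Novas in two steps.
Kings: Tigers, Pumas, Novas — 3.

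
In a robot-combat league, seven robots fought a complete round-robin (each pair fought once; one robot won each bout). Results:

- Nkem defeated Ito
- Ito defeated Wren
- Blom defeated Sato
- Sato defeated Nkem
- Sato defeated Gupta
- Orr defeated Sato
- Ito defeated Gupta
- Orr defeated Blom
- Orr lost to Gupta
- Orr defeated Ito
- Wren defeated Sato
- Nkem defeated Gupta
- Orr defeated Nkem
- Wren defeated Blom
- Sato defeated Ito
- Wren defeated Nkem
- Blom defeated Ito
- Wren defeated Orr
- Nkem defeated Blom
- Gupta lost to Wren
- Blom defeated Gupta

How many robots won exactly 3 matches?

3

Win totals: Wren 5, Gupta 1, Nkem 3, Ito 2, Sato 3, Orr 4, Blom 3.
Exactly 3: Nkem, Sato, Blom — 3 robots.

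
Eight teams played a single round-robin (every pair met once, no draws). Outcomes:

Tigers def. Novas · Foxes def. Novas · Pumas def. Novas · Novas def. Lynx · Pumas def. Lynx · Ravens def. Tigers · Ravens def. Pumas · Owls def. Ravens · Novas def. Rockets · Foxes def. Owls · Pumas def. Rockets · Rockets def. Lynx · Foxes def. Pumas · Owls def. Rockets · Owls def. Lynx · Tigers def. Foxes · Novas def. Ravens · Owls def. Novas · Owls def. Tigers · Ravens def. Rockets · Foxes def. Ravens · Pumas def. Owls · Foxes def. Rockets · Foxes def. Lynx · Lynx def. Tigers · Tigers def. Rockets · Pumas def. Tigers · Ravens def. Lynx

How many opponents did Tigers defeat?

Tigers' results: beat Rockets, Foxes, Novas; lost to Pumas, Owls, Lynx, Ravens.
That is 3 wins.

3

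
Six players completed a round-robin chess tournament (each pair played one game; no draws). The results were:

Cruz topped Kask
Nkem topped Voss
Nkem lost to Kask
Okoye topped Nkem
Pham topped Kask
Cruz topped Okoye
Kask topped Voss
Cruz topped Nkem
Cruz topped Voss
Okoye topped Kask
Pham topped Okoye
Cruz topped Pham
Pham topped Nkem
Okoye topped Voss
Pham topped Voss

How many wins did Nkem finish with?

Nkem's results: beat Voss; lost to Cruz, Pham, Okoye, Kask.
That is 1 win.

1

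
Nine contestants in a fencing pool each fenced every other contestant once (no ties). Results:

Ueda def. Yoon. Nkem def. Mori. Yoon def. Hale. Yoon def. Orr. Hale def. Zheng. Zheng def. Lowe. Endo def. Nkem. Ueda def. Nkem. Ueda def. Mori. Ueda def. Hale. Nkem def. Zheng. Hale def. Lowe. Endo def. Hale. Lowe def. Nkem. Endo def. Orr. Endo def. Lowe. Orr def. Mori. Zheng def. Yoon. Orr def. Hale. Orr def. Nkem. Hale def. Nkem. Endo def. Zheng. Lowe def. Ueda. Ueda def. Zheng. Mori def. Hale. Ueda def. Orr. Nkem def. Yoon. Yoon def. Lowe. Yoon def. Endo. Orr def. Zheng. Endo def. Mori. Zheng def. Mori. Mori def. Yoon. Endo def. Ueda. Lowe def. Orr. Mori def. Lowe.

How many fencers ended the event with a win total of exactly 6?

1

Win totals: Ueda 6, Yoon 4, Lowe 3, Orr 4, Nkem 3, Mori 3, Endo 7, Zheng 3, Hale 3.
Exactly 6: Ueda — 1 fencer.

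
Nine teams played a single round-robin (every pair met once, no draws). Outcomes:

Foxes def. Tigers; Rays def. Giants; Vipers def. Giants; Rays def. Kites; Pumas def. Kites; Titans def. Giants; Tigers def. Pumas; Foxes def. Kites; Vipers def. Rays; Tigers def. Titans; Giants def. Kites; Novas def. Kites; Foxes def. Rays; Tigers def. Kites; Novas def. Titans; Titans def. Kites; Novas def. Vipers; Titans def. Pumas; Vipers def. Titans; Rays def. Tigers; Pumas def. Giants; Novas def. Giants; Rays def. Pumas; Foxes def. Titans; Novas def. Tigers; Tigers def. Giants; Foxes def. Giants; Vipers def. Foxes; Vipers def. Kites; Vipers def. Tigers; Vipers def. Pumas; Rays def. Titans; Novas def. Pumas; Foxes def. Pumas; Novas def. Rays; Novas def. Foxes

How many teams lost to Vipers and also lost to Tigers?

4

Vipers beat: Pumas, Kites, Tigers, Foxes, Titans, Rays, Giants.
Tigers beat: Pumas, Kites, Titans, Giants.
Both beat: Pumas, Kites, Titans, Giants — 4.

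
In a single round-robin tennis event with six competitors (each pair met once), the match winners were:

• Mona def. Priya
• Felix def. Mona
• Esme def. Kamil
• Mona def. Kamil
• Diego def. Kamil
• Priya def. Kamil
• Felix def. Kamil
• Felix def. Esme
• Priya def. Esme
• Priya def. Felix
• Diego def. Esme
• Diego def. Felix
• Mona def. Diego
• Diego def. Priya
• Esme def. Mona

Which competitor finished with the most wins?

Win totals: Diego 4, Esme 2, Mona 3, Priya 3, Kamil 0, Felix 3.
Diego leads with 4 wins (next highest: 3).

Diego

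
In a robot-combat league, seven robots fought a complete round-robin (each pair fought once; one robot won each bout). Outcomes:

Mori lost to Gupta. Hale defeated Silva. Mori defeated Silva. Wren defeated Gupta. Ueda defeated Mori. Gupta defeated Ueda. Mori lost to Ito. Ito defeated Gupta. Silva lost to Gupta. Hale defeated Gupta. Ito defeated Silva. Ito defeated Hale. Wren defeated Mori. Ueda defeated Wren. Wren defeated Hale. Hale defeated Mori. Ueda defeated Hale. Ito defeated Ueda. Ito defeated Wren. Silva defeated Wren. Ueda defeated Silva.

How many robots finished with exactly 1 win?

Win totals: Ueda 4, Mori 1, Wren 3, Ito 6, Silva 1, Gupta 3, Hale 3.
Exactly 1: Mori, Silva — 2 robots.

2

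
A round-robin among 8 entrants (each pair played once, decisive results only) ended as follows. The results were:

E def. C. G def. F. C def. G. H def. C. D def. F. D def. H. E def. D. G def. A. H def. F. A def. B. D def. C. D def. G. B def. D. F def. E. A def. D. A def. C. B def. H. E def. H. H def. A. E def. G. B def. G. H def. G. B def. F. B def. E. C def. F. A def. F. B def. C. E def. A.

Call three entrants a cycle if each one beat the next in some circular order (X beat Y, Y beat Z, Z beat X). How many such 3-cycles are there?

11

Win totals: A 4, B 6, C 2, D 4, E 5, F 1, G 2, H 4.
An entrant with w wins dominates both others in C(w,2) triples; summing gives 6 + 15 + 1 + 6 + 10 + 0 + 1 + 6 = 45 transitive triples.
Total triples C(8,3) = 56, so cyclic triples = 56 − 45 = 11.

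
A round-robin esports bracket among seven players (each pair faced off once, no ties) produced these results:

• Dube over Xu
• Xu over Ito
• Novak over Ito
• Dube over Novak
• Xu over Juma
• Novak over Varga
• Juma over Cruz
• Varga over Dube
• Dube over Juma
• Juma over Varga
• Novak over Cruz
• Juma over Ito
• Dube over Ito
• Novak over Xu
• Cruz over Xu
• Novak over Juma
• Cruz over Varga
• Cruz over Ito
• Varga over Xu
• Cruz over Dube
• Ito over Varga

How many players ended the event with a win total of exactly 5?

Win totals: Xu 2, Varga 2, Juma 3, Cruz 4, Ito 1, Dube 4, Novak 5.
Exactly 5: Novak — 1 player.

1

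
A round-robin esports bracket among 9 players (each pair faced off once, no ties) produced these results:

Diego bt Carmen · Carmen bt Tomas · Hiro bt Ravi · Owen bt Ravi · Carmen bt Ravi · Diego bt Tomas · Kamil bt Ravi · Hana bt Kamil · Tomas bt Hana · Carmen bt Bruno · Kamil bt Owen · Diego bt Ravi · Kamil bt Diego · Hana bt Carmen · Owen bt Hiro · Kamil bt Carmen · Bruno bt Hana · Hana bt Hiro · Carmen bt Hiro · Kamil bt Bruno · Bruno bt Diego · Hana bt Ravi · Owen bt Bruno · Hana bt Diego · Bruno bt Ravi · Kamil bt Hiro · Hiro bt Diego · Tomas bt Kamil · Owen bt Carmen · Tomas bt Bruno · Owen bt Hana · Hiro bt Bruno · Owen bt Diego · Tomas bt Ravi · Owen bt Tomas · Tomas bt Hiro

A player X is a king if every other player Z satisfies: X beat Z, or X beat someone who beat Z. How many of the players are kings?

4

Ravi cannot reach Kamil, Owen, Hana, Bruno, Diego, Carmen, Tomas, Hiro in two steps.
Kamil reaches everyone (king).
Owen reaches everyone (king).
Hana reaches everyone (king).
Bruno cannot reach Owen in two steps.
Diego cannot reach Owen in two steps.
Carmen cannot reach Owen in two steps.
Tomas reaches everyone (king).
Hiro cannot reach Kamil, Owen in two steps.
Kings: Kamil, Owen, Hana, Tomas — 4.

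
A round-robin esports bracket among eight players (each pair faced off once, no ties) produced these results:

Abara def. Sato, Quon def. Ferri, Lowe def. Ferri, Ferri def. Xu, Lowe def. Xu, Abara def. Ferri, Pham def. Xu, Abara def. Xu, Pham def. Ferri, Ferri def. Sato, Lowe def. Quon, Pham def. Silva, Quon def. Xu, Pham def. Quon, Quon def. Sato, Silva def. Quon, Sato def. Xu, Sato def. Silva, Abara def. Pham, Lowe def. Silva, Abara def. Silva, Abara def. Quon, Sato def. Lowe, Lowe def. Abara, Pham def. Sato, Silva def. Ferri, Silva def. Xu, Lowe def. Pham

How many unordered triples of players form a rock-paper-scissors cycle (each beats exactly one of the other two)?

Win totals: Ferri 2, Sato 3, Silva 3, Pham 5, Lowe 6, Quon 3, Abara 6, Xu 0.
A player with w wins dominates both others in C(w,2) triples; summing gives 1 + 3 + 3 + 10 + 15 + 3 + 15 + 0 = 50 transitive triples.
Total triples C(8,3) = 56, so cyclic triples = 56 − 50 = 6.

6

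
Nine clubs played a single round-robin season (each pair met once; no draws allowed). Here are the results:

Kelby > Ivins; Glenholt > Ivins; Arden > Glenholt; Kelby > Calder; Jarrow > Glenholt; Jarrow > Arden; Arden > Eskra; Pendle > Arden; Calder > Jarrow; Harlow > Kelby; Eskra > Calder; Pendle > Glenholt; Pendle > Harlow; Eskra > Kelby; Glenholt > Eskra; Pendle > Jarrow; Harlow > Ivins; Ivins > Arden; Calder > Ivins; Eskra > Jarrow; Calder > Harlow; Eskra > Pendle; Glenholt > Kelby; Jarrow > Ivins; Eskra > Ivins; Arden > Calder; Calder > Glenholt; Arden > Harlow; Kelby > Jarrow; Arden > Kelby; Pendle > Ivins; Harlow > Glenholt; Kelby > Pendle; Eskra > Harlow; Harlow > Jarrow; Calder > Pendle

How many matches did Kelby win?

4

Kelby's results: beat Jarrow, Calder, Ivins, Pendle; lost to Eskra, Harlow, Glenholt, Arden.
That is 4 wins.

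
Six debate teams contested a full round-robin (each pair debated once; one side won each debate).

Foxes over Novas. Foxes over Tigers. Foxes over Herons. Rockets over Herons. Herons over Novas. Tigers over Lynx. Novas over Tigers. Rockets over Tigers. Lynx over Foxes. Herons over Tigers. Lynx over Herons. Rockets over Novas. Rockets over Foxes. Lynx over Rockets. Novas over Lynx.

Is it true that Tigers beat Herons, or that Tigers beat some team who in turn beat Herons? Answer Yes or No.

Yes

Tigers did not beat Herons directly.
Tigers beat Lynx. Of those, Lynx beat Herons.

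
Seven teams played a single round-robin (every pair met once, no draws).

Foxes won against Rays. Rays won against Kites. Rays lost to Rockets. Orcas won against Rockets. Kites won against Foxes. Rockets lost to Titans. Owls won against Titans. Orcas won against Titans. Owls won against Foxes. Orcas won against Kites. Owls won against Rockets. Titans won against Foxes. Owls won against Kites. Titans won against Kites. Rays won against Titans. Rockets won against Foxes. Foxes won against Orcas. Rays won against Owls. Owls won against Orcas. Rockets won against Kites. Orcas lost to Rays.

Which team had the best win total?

Win totals: Orcas 3, Kites 1, Foxes 2, Owls 5, Rockets 3, Titans 3, Rays 4.
Owls leads with 5 wins (next highest: 4).

Owls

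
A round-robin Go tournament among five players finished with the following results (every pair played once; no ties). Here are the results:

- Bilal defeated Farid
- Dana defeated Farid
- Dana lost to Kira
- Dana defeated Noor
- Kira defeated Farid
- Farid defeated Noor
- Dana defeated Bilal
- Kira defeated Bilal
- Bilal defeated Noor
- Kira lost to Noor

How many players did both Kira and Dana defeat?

Kira beat: Bilal, Dana, Farid.
Dana beat: Bilal, Noor, Farid.
Both beat: Bilal, Farid — 2.

2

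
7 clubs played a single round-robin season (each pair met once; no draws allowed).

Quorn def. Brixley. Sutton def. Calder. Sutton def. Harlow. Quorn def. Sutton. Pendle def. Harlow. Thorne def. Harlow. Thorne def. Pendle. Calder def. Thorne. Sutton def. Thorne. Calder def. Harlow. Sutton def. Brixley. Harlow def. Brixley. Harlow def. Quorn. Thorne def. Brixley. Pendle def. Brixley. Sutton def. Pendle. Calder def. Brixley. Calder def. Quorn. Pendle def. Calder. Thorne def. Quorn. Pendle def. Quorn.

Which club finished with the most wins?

Win totals: Thorne 4, Brixley 0, Pendle 4, Quorn 2, Calder 4, Sutton 5, Harlow 2.
Sutton leads with 5 wins (next highest: 4).

Sutton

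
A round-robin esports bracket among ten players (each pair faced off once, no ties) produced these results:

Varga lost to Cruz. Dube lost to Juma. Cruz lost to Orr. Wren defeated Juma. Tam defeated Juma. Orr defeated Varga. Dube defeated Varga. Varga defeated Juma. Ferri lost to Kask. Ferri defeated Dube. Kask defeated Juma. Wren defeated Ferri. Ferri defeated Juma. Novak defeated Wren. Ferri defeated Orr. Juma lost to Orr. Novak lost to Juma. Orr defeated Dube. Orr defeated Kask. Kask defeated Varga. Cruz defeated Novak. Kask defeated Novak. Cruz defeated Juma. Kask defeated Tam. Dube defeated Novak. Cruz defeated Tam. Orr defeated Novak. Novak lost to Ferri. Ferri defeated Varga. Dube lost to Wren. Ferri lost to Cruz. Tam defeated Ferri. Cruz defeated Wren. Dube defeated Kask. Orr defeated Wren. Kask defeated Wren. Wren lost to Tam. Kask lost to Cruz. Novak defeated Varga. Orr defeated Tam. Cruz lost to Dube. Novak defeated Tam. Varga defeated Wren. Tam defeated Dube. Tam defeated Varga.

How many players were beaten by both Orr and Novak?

Orr beat: Varga, Cruz, Dube, Wren, Juma, Novak, Kask, Tam.
Novak beat: Varga, Wren, Tam.
Both beat: Varga, Wren, Tam — 3.

3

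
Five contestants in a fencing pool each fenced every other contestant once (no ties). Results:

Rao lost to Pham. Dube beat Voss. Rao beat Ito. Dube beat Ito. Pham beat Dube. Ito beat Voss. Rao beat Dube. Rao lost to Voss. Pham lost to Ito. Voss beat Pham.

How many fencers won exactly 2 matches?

5

Win totals: Ito 2, Voss 2, Dube 2, Rao 2, Pham 2.
Exactly 2: Ito, Voss, Dube, Rao, Pham — 5 fencers.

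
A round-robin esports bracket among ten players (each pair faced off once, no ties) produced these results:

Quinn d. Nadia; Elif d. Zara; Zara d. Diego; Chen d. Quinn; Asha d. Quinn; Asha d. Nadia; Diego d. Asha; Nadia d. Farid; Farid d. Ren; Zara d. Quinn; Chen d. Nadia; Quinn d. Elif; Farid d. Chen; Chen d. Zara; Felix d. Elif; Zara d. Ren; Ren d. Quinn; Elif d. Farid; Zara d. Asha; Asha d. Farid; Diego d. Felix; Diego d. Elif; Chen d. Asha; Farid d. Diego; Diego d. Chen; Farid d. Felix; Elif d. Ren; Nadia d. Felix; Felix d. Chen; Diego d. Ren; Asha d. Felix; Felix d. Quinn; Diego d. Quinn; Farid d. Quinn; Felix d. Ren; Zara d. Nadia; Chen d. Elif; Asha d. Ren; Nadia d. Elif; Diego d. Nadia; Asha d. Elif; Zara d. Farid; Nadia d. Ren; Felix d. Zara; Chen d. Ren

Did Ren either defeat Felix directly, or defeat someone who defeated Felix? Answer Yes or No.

Ren did not beat Felix directly.
Ren beat Quinn, but each of them lost to Felix. No two-step path.

No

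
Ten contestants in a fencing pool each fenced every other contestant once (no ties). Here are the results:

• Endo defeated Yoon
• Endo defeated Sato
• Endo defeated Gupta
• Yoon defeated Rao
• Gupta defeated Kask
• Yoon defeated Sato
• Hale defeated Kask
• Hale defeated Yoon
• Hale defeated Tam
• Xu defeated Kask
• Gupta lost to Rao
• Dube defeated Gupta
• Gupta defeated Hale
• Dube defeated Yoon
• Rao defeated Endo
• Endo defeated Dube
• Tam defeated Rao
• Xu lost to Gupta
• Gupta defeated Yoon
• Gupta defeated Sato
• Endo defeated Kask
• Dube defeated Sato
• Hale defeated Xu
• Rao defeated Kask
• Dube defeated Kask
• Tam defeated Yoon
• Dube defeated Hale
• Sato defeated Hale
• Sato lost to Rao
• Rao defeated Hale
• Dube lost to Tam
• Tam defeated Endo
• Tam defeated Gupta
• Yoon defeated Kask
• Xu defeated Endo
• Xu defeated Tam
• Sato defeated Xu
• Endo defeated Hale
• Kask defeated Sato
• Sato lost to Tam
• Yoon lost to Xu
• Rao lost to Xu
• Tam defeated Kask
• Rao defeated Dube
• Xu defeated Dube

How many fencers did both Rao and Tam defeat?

Rao beat: Gupta, Kask, Hale, Dube, Endo, Sato.
Tam beat: Gupta, Kask, Dube, Rao, Endo, Sato, Yoon.
Both beat: Gupta, Kask, Dube, Endo, Sato — 5.

5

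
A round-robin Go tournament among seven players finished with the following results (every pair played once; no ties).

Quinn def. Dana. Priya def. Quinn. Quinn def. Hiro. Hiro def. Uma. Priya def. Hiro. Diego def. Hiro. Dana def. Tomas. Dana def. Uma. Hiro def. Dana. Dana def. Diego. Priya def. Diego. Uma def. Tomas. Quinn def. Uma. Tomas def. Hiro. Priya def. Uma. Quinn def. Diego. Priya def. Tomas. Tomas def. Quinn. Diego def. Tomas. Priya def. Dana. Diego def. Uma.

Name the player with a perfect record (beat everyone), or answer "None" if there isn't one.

Priya

Priya has 6 wins out of 6 opponents — a perfect record.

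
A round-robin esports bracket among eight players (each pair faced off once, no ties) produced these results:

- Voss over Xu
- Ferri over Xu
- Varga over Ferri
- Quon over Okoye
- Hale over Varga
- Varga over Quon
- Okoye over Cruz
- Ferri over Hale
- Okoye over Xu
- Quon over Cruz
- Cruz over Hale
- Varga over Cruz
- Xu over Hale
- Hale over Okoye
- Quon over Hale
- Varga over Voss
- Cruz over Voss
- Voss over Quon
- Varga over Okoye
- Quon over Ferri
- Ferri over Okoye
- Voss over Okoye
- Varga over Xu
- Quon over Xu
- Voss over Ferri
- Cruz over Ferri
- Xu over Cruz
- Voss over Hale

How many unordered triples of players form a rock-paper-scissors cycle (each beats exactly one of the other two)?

12

Win totals: Hale 2, Voss 5, Cruz 3, Xu 2, Okoye 2, Quon 5, Ferri 3, Varga 6.
A player with w wins dominates both others in C(w,2) triples; summing gives 1 + 10 + 3 + 1 + 1 + 10 + 3 + 15 = 44 transitive triples.
Total triples C(8,3) = 56, so cyclic triples = 56 − 44 = 12.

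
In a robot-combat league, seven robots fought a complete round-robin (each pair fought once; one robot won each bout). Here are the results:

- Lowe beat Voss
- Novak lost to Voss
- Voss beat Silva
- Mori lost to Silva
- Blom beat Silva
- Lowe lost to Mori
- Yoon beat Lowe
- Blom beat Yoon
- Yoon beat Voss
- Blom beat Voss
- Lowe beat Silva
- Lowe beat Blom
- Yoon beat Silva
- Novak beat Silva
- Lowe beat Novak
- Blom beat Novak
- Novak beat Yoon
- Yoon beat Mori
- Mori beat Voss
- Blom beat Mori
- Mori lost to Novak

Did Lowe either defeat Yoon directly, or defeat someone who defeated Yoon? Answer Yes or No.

Yes

Lowe did not beat Yoon directly.
Lowe beat Silva, Novak, Voss, Blom. Of those, Novak beat Yoon.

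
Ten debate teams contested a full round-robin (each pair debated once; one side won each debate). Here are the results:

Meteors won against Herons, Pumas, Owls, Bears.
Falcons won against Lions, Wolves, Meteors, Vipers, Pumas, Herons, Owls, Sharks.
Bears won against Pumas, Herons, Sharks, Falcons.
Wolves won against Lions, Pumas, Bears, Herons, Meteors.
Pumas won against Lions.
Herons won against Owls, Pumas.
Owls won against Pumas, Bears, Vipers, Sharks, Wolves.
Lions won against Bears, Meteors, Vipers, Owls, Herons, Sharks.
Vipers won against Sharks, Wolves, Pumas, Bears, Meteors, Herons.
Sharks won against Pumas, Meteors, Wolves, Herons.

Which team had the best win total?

Win totals: Meteors 4, Lions 6, Vipers 6, Falcons 8, Sharks 4, Wolves 5, Bears 4, Pumas 1, Owls 5, Herons 2.
Falcons leads with 8 wins (next highest: 6).

Falcons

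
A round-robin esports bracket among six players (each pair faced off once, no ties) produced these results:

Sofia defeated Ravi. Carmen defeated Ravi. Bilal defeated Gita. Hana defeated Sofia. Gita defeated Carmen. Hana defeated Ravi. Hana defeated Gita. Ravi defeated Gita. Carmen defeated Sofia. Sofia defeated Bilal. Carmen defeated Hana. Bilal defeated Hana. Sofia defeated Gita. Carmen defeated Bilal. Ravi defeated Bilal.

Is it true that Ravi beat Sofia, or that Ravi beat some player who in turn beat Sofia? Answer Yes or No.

Ravi did not beat Sofia directly.
Ravi beat Gita, Bilal, but each of them lost to Sofia. No two-step path.

No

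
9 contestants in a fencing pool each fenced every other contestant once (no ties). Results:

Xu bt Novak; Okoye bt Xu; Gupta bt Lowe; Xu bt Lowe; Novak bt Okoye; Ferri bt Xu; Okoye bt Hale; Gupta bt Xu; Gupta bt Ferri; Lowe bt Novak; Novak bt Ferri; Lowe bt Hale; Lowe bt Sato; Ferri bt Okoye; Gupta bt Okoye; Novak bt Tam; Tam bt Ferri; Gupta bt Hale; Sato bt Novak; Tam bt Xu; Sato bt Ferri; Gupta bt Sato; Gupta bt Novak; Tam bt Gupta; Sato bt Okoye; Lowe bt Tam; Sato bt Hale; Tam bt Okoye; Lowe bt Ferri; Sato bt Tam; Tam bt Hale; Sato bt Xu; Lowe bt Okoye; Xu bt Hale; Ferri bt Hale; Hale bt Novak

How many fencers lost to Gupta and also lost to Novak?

2

Gupta beat: Ferri, Lowe, Okoye, Sato, Hale, Xu, Novak.
Novak beat: Ferri, Okoye, Tam.
Both beat: Ferri, Okoye — 2.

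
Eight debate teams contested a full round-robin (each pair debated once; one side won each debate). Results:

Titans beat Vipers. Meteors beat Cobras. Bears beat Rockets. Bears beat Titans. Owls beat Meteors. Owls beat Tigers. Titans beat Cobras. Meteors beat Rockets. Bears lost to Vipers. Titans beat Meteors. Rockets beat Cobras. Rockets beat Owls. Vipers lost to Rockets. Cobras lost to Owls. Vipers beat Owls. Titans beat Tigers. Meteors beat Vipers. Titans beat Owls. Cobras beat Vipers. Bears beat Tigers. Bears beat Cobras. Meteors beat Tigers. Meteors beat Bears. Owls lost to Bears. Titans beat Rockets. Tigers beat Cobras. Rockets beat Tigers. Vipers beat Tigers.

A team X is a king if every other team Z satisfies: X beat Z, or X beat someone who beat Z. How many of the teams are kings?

Cobras cannot reach Rockets, Titans, Meteors in two steps.
Rockets cannot reach Titans in two steps.
Titans reaches everyone (king).
Vipers reaches everyone (king).
Owls cannot reach Titans in two steps.
Tigers cannot reach Rockets, Titans, Owls, Meteors, Bears in two steps.
Meteors reaches everyone (king).
Bears reaches everyone (king).
Kings: Titans, Vipers, Meteors, Bears — 4.

4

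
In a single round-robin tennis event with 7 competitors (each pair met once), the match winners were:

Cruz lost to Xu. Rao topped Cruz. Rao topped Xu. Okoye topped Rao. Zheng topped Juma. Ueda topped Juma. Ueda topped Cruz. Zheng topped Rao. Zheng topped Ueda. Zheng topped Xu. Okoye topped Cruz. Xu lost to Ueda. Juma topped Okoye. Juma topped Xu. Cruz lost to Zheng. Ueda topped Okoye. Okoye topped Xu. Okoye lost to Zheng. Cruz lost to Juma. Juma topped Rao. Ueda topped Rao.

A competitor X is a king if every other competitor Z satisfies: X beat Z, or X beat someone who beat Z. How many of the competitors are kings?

Zheng reaches everyone (king).
Rao cannot reach Zheng, Ueda, Juma, Okoye in two steps.
Ueda cannot reach Zheng in two steps.
Juma cannot reach Zheng, Ueda in two steps.
Cruz cannot reach Zheng, Rao, Ueda, Juma, Okoye, Xu in two steps.
Okoye cannot reach Zheng, Ueda, Juma in two steps.
Xu cannot reach Zheng, Rao, Ueda, Juma, Okoye in two steps.
Kings: Zheng — 1.

1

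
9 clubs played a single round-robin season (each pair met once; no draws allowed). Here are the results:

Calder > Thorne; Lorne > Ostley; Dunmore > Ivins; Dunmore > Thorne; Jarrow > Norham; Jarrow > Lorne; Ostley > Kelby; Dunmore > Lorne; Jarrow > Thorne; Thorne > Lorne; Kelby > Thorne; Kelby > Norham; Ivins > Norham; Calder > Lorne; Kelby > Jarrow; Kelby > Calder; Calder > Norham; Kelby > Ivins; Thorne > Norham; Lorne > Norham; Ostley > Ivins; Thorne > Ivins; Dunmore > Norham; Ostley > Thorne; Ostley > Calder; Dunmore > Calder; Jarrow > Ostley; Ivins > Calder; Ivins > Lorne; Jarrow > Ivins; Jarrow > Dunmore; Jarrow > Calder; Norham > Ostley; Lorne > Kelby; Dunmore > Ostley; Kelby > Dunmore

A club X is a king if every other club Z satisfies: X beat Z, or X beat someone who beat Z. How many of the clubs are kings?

4

Dunmore cannot reach Jarrow in two steps.
Ivins cannot reach Dunmore, Jarrow in two steps.
Ostley reaches everyone (king).
Kelby reaches everyone (king).
Calder cannot reach Dunmore, Jarrow in two steps.
Norham cannot reach Dunmore, Lorne, Jarrow in two steps.
Lorne reaches everyone (king).
Thorne cannot reach Dunmore, Jarrow in two steps.
Jarrow reaches everyone (king).
Kings: Ostley, Kelby, Lorne, Jarrow — 4.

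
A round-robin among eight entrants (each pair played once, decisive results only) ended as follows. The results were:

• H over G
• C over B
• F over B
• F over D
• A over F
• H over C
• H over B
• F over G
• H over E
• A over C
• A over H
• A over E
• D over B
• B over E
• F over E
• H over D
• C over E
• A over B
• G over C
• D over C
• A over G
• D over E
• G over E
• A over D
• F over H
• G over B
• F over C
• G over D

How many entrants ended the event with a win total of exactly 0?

1

Win totals: A 7, B 1, C 2, D 3, E 0, F 6, G 4, H 5.
Exactly 0: E — 1 entrant.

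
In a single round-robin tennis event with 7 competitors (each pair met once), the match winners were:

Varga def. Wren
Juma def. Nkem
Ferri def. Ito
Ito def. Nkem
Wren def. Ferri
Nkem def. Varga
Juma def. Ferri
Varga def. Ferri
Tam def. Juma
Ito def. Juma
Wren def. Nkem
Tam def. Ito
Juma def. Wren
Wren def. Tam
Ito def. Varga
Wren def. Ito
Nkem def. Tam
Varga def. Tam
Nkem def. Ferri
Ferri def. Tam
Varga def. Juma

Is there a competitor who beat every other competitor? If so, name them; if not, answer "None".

None

Highest win total is Wren with 4 (out of 6 possible).
Wren lost to Juma, Varga, so no competitor went undefeated.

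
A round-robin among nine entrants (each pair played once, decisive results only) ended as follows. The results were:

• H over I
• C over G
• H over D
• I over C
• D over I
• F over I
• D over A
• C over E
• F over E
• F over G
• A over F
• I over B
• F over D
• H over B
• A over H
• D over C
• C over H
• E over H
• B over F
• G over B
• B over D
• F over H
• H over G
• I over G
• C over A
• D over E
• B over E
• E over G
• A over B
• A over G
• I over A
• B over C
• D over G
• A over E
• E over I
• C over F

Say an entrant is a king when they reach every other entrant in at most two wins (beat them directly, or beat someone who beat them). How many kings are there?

7

A reaches everyone (king).
B reaches everyone (king).
C reaches everyone (king).
D reaches everyone (king).
E cannot reach F in two steps.
F reaches everyone (king).
G cannot reach A, H, I in two steps.
H reaches everyone (king).
I reaches everyone (king).
Kings: A, B, C, D, F, H, I — 7.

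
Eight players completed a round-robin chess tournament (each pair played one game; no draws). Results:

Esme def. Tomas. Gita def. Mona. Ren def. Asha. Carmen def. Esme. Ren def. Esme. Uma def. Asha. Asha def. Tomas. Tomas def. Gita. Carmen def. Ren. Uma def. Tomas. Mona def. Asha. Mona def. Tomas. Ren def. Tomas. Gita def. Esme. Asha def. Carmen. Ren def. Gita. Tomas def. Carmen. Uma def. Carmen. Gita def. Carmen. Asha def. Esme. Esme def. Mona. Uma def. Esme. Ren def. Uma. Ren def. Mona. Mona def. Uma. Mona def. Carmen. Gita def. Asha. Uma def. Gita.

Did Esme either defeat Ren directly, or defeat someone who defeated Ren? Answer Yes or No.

No

Esme did not beat Ren directly.
Esme beat Tomas, Mona, but each of them lost to Ren. No two-step path.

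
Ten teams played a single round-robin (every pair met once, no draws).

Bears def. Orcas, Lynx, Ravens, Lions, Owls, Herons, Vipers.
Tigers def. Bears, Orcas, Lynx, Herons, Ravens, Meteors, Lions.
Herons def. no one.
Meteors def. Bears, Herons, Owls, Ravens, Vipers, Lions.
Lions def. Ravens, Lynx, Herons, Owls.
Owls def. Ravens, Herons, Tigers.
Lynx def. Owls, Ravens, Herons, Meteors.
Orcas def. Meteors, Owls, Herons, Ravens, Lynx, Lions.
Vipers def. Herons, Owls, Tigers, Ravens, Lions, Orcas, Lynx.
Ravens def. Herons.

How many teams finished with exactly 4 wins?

Win totals: Lynx 4, Bears 7, Tigers 7, Meteors 6, Herons 0, Vipers 7, Orcas 6, Ravens 1, Lions 4, Owls 3.
Exactly 4: Lynx, Lions — 2 teams.

2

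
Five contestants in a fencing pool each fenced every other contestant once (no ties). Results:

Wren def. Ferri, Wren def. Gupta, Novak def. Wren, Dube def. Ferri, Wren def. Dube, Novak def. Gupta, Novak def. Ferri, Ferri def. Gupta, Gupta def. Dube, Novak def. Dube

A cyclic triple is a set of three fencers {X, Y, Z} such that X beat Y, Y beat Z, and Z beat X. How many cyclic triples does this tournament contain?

1

Win totals: Gupta 1, Novak 4, Ferri 1, Wren 3, Dube 1.
A fencer with w wins dominates both others in C(w,2) triples; summing gives 0 + 6 + 0 + 3 + 0 = 9 transitive triples.
Total triples C(5,3) = 10, so cyclic triples = 10 − 9 = 1.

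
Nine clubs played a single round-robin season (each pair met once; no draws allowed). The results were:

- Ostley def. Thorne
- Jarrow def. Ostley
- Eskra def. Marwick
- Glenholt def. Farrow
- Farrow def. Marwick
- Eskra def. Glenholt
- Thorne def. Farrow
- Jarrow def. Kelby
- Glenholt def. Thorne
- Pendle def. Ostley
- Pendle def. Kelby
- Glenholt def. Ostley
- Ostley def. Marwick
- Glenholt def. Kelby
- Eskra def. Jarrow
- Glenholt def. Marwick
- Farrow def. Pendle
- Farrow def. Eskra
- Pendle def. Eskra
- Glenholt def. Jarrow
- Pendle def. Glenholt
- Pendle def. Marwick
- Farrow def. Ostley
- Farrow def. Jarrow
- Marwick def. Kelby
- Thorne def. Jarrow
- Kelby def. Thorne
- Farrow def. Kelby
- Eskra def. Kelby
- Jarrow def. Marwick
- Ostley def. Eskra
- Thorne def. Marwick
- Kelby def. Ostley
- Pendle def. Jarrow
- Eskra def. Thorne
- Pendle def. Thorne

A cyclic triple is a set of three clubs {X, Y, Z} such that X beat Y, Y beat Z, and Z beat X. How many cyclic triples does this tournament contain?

Win totals: Eskra 5, Glenholt 6, Jarrow 3, Ostley 3, Marwick 1, Kelby 2, Thorne 3, Farrow 6, Pendle 7.
A club with w wins dominates both others in C(w,2) triples; summing gives 10 + 15 + 3 + 3 + 0 + 1 + 3 + 15 + 21 = 71 transitive triples.
Total triples C(9,3) = 84, so cyclic triples = 84 − 71 = 13.

13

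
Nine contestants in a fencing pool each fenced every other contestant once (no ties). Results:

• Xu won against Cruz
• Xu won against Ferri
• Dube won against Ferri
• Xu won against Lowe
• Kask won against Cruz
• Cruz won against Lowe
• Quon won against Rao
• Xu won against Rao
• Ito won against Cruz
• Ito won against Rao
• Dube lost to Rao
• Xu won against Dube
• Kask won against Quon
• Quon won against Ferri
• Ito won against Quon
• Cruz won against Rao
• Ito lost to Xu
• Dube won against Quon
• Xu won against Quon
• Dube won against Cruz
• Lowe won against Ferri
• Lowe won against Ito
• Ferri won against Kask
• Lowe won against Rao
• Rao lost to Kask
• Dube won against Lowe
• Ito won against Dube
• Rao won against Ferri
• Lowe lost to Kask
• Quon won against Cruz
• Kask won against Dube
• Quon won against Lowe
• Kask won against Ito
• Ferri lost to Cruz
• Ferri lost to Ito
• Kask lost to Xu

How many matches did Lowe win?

3

Lowe's results: beat Ferri, Rao, Ito; lost to Kask, Quon, Cruz, Xu, Dube.
That is 3 wins.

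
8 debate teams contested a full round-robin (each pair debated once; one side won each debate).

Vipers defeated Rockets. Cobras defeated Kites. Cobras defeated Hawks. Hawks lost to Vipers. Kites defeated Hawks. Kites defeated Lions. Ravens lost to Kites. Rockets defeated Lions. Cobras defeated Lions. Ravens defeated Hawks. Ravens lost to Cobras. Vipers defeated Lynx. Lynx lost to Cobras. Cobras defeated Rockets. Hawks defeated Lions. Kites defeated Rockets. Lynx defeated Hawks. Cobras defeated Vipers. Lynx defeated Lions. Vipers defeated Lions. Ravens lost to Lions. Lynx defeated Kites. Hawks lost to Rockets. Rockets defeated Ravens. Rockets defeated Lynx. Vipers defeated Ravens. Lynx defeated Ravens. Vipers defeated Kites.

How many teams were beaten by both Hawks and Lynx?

Hawks beat: Lions.
Lynx beat: Lions, Hawks, Ravens, Kites.
Both beat: Lions — 1.

1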